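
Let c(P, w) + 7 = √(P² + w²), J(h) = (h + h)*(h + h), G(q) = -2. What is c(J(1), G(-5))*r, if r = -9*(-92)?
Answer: -5796 + 1656*√5 ≈ -2093.1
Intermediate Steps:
r = 828
J(h) = 4*h² (J(h) = (2*h)*(2*h) = 4*h²)
c(P, w) = -7 + √(P² + w²)
c(J(1), G(-5))*r = (-7 + √((4*1²)² + (-2)²))*828 = (-7 + √((4*1)² + 4))*828 = (-7 + √(4² + 4))*828 = (-7 + √(16 + 4))*828 = (-7 + √20)*828 = (-7 + 2*√5)*828 = -5796 + 1656*√5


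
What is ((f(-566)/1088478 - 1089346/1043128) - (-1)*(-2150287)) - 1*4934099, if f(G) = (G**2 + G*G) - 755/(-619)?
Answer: -1244773002421459910051/175706535803724 ≈ -7.0844e+6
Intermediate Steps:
f(G) = 755/619 + 2*G**2 (f(G) = (G**2 + G**2) - 755*(-1/619) = 2*G**2 + 755/619 = 755/619 + 2*G**2)
((f(-566)/1088478 - 1089346/1043128) - (-1)*(-2150287)) - 1*4934099 = (((755/619 + 2*(-566)**2)/1088478 - 1089346/1043128) - (-1)*(-2150287)) - 1*4934099 = (((755/619 + 2*320356)*(1/1088478) - 1089346*1/1043128) - 1*2150287) - 4934099 = (((755/619 + 640712)*(1/1088478) - 544673/521564) - 2150287) - 4934099 = (((396601483/619)*(1/1088478) - 544673/521564) - 2150287) - 4934099 = ((396601483/673767882 - 544673/521564) - 2150287) - 4934099 = (-80065058856587/175706535803724 - 2150287) - 4934099 = -377819559818841125375/175706535803724 - 4934099 = -1244773002421459910051/175706535803724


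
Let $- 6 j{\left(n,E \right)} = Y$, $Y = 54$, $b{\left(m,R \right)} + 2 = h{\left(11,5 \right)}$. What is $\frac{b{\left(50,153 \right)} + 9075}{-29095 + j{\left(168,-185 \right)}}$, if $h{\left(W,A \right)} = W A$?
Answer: $- \frac{1141}{3638} \approx -0.31363$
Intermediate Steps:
$h{\left(W,A \right)} = A W$
$b{\left(m,R \right)} = 53$ ($b{\left(m,R \right)} = -2 + 5 \cdot 11 = -2 + 55 = 53$)
$j{\left(n,E \right)} = -9$ ($j{\left(n,E \right)} = \left(- \frac{1}{6}\right) 54 = -9$)
$\frac{b{\left(50,153 \right)} + 9075}{-29095 + j{\left(168,-185 \right)}} = \frac{53 + 9075}{-29095 - 9} = \frac{9128}{-29104} = 9128 \left(- \frac{1}{29104}\right) = - \frac{1141}{3638}$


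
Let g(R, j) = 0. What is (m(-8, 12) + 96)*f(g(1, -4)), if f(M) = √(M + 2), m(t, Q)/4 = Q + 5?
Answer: 164*√2 ≈ 231.93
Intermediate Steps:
m(t, Q) = 20 + 4*Q (m(t, Q) = 4*(Q + 5) = 4*(5 + Q) = 20 + 4*Q)
f(M) = √(2 + M)
(m(-8, 12) + 96)*f(g(1, -4)) = ((20 + 4*12) + 96)*√(2 + 0) = ((20 + 48) + 96)*√2 = (68 + 96)*√2 = 164*√2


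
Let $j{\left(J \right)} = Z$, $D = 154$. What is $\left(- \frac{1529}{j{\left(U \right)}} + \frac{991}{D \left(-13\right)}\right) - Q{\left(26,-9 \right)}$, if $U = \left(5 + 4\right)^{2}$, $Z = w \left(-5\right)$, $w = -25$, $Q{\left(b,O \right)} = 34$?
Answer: $- \frac{11693433}{250250} \approx -46.727$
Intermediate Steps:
$Z = 125$ ($Z = \left(-25\right) \left(-5\right) = 125$)
$U = 81$ ($U = 9^{2} = 81$)
$j{\left(J \right)} = 125$
$\left(- \frac{1529}{j{\left(U \right)}} + \frac{991}{D \left(-13\right)}\right) - Q{\left(26,-9 \right)} = \left(- \frac{1529}{125} + \frac{991}{154 \left(-13\right)}\right) - 34 = \left(\left(-1529\right) \frac{1}{125} + \frac{991}{-2002}\right) - 34 = \left(- \frac{1529}{125} + 991 \left(- \frac{1}{2002}\right)\right) - 34 = \left(- \frac{1529}{125} - \frac{991}{2002}\right) - 34 = - \frac{3184933}{250250} - 34 = - \frac{11693433}{250250}$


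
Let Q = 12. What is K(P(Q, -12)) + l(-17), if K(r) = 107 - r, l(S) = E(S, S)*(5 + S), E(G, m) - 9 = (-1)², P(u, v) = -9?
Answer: -4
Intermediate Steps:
E(G, m) = 10 (E(G, m) = 9 + (-1)² = 9 + 1 = 10)
l(S) = 50 + 10*S (l(S) = 10*(5 + S) = 50 + 10*S)
K(P(Q, -12)) + l(-17) = (107 - 1*(-9)) + (50 + 10*(-17)) = (107 + 9) + (50 - 170) = 116 - 120 = -4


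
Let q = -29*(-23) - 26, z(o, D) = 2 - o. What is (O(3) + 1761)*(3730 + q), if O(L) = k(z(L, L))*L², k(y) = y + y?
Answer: 7618653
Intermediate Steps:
q = 641 (q = 667 - 26 = 641)
k(y) = 2*y
O(L) = L²*(4 - 2*L) (O(L) = (2*(2 - L))*L² = (4 - 2*L)*L² = L²*(4 - 2*L))
(O(3) + 1761)*(3730 + q) = (2*3²*(2 - 1*3) + 1761)*(3730 + 641) = (2*9*(2 - 3) + 1761)*4371 = (2*9*(-1) + 1761)*4371 = (-18 + 1761)*4371 = 1743*4371 = 7618653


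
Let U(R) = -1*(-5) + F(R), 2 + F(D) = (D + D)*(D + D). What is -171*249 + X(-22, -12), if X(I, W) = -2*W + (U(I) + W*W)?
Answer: -40472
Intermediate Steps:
F(D) = -2 + 4*D**2 (F(D) = -2 + (D + D)*(D + D) = -2 + (2*D)*(2*D) = -2 + 4*D**2)
U(R) = 3 + 4*R**2 (U(R) = -1*(-5) + (-2 + 4*R**2) = 5 + (-2 + 4*R**2) = 3 + 4*R**2)
X(I, W) = 3 + W**2 - 2*W + 4*I**2 (X(I, W) = -2*W + ((3 + 4*I**2) + W*W) = -2*W + ((3 + 4*I**2) + W**2) = -2*W + (3 + W**2 + 4*I**2) = 3 + W**2 - 2*W + 4*I**2)
-171*249 + X(-22, -12) = -171*249 + (3 + (-12)**2 - 2*(-12) + 4*(-22)**2) = -42579 + (3 + 144 + 24 + 4*484) = -42579 + (3 + 144 + 24 + 1936) = -42579 + 2107 = -40472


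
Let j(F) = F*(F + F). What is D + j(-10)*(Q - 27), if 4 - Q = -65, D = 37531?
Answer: 45931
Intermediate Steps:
Q = 69 (Q = 4 - 1*(-65) = 4 + 65 = 69)
j(F) = 2*F² (j(F) = F*(2*F) = 2*F²)
D + j(-10)*(Q - 27) = 37531 + (2*(-10)²)*(69 - 27) = 37531 + (2*100)*42 = 37531 + 200*42 = 37531 + 8400 = 45931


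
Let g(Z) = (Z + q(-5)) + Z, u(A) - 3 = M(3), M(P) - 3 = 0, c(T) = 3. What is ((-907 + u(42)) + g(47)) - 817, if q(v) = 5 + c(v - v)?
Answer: -1616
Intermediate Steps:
M(P) = 3 (M(P) = 3 + 0 = 3)
u(A) = 6 (u(A) = 3 + 3 = 6)
q(v) = 8 (q(v) = 5 + 3 = 8)
g(Z) = 8 + 2*Z (g(Z) = (Z + 8) + Z = (8 + Z) + Z = 8 + 2*Z)
((-907 + u(42)) + g(47)) - 817 = ((-907 + 6) + (8 + 2*47)) - 817 = (-901 + (8 + 94)) - 817 = (-901 + 102) - 817 = -799 - 817 = -1616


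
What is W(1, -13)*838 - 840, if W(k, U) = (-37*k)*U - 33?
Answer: 374584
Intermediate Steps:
W(k, U) = -33 - 37*U*k (W(k, U) = -37*U*k - 33 = -33 - 37*U*k)
W(1, -13)*838 - 840 = (-33 - 37*(-13)*1)*838 - 840 = (-33 + 481)*838 - 840 = 448*838 - 840 = 375424 - 840 = 374584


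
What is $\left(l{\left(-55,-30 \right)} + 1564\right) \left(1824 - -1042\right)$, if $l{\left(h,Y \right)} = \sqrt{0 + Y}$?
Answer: $4482424 + 2866 i \sqrt{30} \approx 4.4824 \cdot 10^{6} + 15698.0 i$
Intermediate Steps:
$l{\left(h,Y \right)} = \sqrt{Y}$
$\left(l{\left(-55,-30 \right)} + 1564\right) \left(1824 - -1042\right) = \left(\sqrt{-30} + 1564\right) \left(1824 - -1042\right) = \left(i \sqrt{30} + 1564\right) \left(1824 + \left(-866 + 1908\right)\right) = \left(1564 + i \sqrt{30}\right) \left(1824 + 1042\right) = \left(1564 + i \sqrt{30}\right) 2866 = 4482424 + 2866 i \sqrt{30}$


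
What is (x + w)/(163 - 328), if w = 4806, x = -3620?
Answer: -1186/165 ≈ -7.1879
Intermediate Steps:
(x + w)/(163 - 328) = (-3620 + 4806)/(163 - 328) = 1186/(-165) = 1186*(-1/165) = -1186/165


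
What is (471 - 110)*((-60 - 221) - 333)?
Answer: -221654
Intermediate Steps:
(471 - 110)*((-60 - 221) - 333) = 361*(-281 - 333) = 361*(-614) = -221654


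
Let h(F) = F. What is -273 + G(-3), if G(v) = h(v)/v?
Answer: -272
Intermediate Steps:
G(v) = 1 (G(v) = v/v = 1)
-273 + G(-3) = -273 + 1 = -272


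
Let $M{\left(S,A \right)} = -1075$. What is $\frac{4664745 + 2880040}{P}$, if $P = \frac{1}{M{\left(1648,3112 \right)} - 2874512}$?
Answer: $-21695685663795$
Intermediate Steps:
$P = - \frac{1}{2875587}$ ($P = \frac{1}{-1075 - 2874512} = \frac{1}{-2875587} = - \frac{1}{2875587} \approx -3.4776 \cdot 10^{-7}$)
$\frac{4664745 + 2880040}{P} = \frac{4664745 + 2880040}{- \frac{1}{2875587}} = 7544785 \left(-2875587\right) = -21695685663795$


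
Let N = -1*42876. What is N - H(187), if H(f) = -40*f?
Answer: -35396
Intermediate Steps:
N = -42876
N - H(187) = -42876 - (-40)*187 = -42876 - 1*(-7480) = -42876 + 7480 = -35396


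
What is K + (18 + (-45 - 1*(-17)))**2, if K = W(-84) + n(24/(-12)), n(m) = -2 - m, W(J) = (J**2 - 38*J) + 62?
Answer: 10410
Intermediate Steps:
W(J) = 62 + J**2 - 38*J
K = 10310 (K = (62 + (-84)**2 - 38*(-84)) + (-2 - 24/(-12)) = (62 + 7056 + 3192) + (-2 - 24*(-1)/12) = 10310 + (-2 - 1*(-2)) = 10310 + (-2 + 2) = 10310 + 0 = 10310)
K + (18 + (-45 - 1*(-17)))**2 = 10310 + (18 + (-45 - 1*(-17)))**2 = 10310 + (18 + (-45 + 17))**2 = 10310 + (18 - 28)**2 = 10310 + (-10)**2 = 10310 + 100 = 10410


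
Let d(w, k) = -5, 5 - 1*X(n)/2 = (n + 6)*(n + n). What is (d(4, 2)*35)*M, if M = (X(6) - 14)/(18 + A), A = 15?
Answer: 51100/33 ≈ 1548.5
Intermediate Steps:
X(n) = 10 - 4*n*(6 + n) (X(n) = 10 - 2*(n + 6)*(n + n) = 10 - 2*(6 + n)*2*n = 10 - 4*n*(6 + n))
M = -292/33 (M = ((10 - 24*6 - 4*6**2) - 14)/(18 + 15) = ((10 - 144 - 4*36) - 14)/33 = ((10 - 144 - 144) - 14)*(1/33) = (-278 - 14)*(1/33) = -292*1/33 = -292/33 ≈ -8.8485)
(d(4, 2)*35)*M = -5*35*(-292/33) = -175*(-292/33) = 51100/33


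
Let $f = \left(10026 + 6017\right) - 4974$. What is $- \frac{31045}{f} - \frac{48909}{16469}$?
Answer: $- \frac{1052653826}{182295361} \approx -5.7744$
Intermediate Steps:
$f = 11069$ ($f = 16043 - 4974 = 11069$)
$- \frac{31045}{f} - \frac{48909}{16469} = - \frac{31045}{11069} - \frac{48909}{16469} = - \frac{1052653826}{182295361}$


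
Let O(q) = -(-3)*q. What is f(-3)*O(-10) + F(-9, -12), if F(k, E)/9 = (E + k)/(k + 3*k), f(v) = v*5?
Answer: 1821/4 ≈ 455.25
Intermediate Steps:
O(q) = 3*q
f(v) = 5*v
F(k, E) = 9*(E + k)/(4*k) (F(k, E) = 9*((E + k)/(k + 3*k)) = 9*((E + k)/((4*k))) = 9*((E + k)*(1/(4*k))) = 9*((E + k)/(4*k)) = 9*(E + k)/(4*k))
f(-3)*O(-10) + F(-9, -12) = (5*(-3))*(3*(-10)) + (9/4)*(-12 - 9)/(-9) = -15*(-30) + (9/4)*(-1/9)*(-21) = 450 + 21/4 = 1821/4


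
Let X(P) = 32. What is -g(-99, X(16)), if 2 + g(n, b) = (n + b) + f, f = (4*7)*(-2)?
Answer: 125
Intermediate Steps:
f = -56 (f = 28*(-2) = -56)
g(n, b) = -58 + b + n (g(n, b) = -2 + ((n + b) - 56) = -2 + ((b + n) - 56) = -2 + (-56 + b + n) = -58 + b + n)
-g(-99, X(16)) = -(-58 + 32 - 99) = -1*(-125) = 125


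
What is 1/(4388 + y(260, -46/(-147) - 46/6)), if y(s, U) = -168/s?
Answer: 65/285178 ≈ 0.00022793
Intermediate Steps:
1/(4388 + y(260, -46/(-147) - 46/6)) = 1/(4388 - 168/260) = 1/(4388 - 168*1/260) = 1/(4388 - 42/65) = 1/(285178/65) = 65/285178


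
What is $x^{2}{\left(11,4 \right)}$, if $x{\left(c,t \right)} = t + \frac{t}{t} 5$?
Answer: $81$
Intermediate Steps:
$x{\left(c,t \right)} = 5 + t$ ($x{\left(c,t \right)} = t + 1 \cdot 5 = t + 5 = 5 + t$)
$x^{2}{\left(11,4 \right)} = \left(5 + 4\right)^{2} = 9^{2} = 81$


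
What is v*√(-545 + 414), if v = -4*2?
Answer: -8*I*√131 ≈ -91.564*I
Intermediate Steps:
v = -8
v*√(-545 + 414) = -8*√(-545 + 414) = -8*I*√131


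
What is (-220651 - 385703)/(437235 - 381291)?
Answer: -14437/1332 ≈ -10.839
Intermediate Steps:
(-220651 - 385703)/(437235 - 381291) = -606354/55944 = -606354*1/55944 = -14437/1332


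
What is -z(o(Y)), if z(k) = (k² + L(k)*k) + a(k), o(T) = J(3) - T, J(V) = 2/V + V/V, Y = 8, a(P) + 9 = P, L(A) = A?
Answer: -584/9 ≈ -64.889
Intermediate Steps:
a(P) = -9 + P
J(V) = 1 + 2/V (J(V) = 2/V + 1 = 1 + 2/V)
o(T) = 5/3 - T (o(T) = (2 + 3)/3 - T = (⅓)*5 - T = 5/3 - T)
z(k) = -9 + k + 2*k² (z(k) = (k² + k*k) + (-9 + k) = (k² + k²) + (-9 + k) = 2*k² + (-9 + k) = -9 + k + 2*k²)
-z(o(Y)) = -(-9 + (5/3 - 1*8) + 2*(5/3 - 1*8)²) = -(-9 + (5/3 - 8) + 2*(5/3 - 8)²) = -(-9 - 19/3 + 2*(-19/3)²) = -(-9 - 19/3 + 2*(361/9)) = -(-9 - 19/3 + 722/9) = -1*584/9 = -584/9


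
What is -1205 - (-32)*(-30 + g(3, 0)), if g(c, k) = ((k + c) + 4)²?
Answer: -597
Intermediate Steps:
g(c, k) = (4 + c + k)² (g(c, k) = ((c + k) + 4)² = (4 + c + k)²)
-1205 - (-32)*(-30 + g(3, 0)) = -1205 - (-32)*(-30 + (4 + 3 + 0)²) = -1205 - (-32)*(-30 + 7²) = -1205 - (-32)*(-30 + 49) = -1205 - (-32)*19 = -1205 - 1*(-608) = -1205 + 608 = -597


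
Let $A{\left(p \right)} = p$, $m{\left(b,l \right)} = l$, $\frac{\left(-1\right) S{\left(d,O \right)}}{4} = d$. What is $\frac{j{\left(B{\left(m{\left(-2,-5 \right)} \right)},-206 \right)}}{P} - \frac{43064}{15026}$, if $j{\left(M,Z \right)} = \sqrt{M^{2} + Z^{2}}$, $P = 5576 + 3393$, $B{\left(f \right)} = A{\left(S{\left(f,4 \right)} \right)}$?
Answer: $- \frac{21532}{7513} + \frac{2 \sqrt{10709}}{8969} \approx -2.8429$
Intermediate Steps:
$S{\left(d,O \right)} = - 4 d$
$B{\left(f \right)} = - 4 f$
$P = 8969$
$\frac{j{\left(B{\left(m{\left(-2,-5 \right)} \right)},-206 \right)}}{P} - \frac{43064}{15026} = \frac{\sqrt{\left(\left(-4\right) \left(-5\right)\right)^{2} + \left(-206\right)^{2}}}{8969} - \frac{43064}{15026} = \sqrt{20^{2} + 42436} \cdot \frac{1}{8969} - \frac{21532}{7513} = \sqrt{400 + 42436} \cdot \frac{1}{8969} - \frac{21532}{7513} = \sqrt{42836} \cdot \frac{1}{8969} - \frac{21532}{7513} = 2 \sqrt{10709} \cdot \frac{1}{8969} - \frac{21532}{7513} = \frac{2 \sqrt{10709}}{8969} - \frac{21532}{7513} = - \frac{21532}{7513} + \frac{2 \sqrt{10709}}{8969}$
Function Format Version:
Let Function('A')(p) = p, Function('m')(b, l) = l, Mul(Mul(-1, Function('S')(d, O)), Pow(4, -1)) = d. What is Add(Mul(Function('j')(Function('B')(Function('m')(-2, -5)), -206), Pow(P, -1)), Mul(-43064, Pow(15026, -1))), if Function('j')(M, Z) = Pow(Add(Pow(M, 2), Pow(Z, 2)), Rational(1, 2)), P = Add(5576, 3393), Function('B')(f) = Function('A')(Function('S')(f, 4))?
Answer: Add(Rational(-21532, 7513), Mul(Rational(2, 8969), Pow(10709, Rational(1, 2)))) ≈ -2.8429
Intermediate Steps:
Function('S')(d, O) = Mul(-4, d)
Function('B')(f) = Mul(-4, f)
P = 8969
Add(Mul(Function('j')(Function('B')(Function('m')(-2, -5)), -206), Pow(P, -1)), Mul(-43064, Pow(15026, -1))) = Add(Mul(Pow(Add(Pow(Mul(-4, -5), 2), Pow(-206, 2)), Rational(1, 2)), Pow(8969, -1)), Mul(-43064, Pow(15026, -1))) = Add(Mul(Pow(Add(Pow(20, 2), 42436), Rational(1, 2)), Rational(1, 8969)), Mul(-43064, Rational(1, 15026))) = Add(Mul(Pow(Add(400, 42436), Rational(1, 2)), Rational(1, 8969)), Rational(-21532, 7513)) = Add(Mul(Pow(42836, Rational(1, 2)), Rational(1, 8969)), Rational(-21532, 7513)) = Add(Mul(Mul(2, Pow(10709, Rational(1, 2))), Rational(1, 8969)), Rational(-21532, 7513)) = Add(Mul(Rational(2, 8969), Pow(10709, Rational(1, 2))), Rational(-21532, 7513)) = Add(Rational(-21532, 7513), Mul(Rational(2, 8969), Pow(10709, Rational(1, 2))))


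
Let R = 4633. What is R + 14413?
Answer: 19046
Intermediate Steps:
R + 14413 = 4633 + 14413 = 19046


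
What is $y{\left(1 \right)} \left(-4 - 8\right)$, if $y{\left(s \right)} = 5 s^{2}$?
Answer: $-60$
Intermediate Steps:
$y{\left(1 \right)} \left(-4 - 8\right) = 5 \cdot 1^{2} \left(-4 - 8\right) = 5 \cdot 1 \left(-12\right) = 5 \left(-12\right) = -60$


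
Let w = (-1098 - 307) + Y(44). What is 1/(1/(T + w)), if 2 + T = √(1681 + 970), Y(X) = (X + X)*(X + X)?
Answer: 6337 + √2651 ≈ 6388.5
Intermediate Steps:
Y(X) = 4*X² (Y(X) = (2*X)*(2*X) = 4*X²)
T = -2 + √2651 (T = -2 + √(1681 + 970) = -2 + √2651 ≈ 49.488)
w = 6339 (w = (-1098 - 307) + 4*44² = -1405 + 4*1936 = -1405 + 7744 = 6339)
1/(1/(T + w)) = 1/(1/((-2 + √2651) + 6339)) = 1/(1/(6337 + √2651)) = 6337 + √2651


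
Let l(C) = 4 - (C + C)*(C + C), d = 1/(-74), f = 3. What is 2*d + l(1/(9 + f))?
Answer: 5255/1332 ≈ 3.9452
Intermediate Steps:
d = -1/74 ≈ -0.013514
l(C) = 4 - 4*C**2 (l(C) = 4 - 2*C*2*C = 4 - 4*C**2)
2*d + l(1/(9 + f)) = 2*(-1/74) + (4 - 4/(9 + 3)**2) = -1/37 + (4 - 4*(1/12)**2) = -1/37 + (4 - 4*1/144) = -1/37 + (4 - 1/36) = -1/37 + 143/36 = 5255/1332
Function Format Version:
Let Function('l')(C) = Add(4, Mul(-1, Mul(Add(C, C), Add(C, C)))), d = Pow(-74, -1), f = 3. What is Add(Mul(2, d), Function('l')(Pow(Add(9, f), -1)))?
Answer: Rational(5255, 1332) ≈ 3.9452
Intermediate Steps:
d = Rational(-1, 74) ≈ -0.013514
Function('l')(C) = Add(4, Mul(-4, Pow(C, 2))) (Function('l')(C) = Add(4, Mul(-1, Mul(Mul(2, C), Mul(2, C)))) = Add(4, Mul(-1, Mul(4, Pow(C, 2)))) = Add(4, Mul(-4, Pow(C, 2))))
Add(Mul(2, d), Function('l')(Pow(Add(9, f), -1))) = Add(Mul(2, Rational(-1, 74)), Add(4, Mul(-4, Pow(Pow(Add(9, 3), -1), 2)))) = Add(Rational(-1, 37), Add(4, Mul(-4, Pow(Pow(12, -1), 2)))) = Add(Rational(-1, 37), Add(4, Mul(-4, Pow(Rational(1, 12), 2)))) = Add(Rational(-1, 37), Add(4, Mul(-4, Rational(1, 144)))) = Add(Rational(-1, 37), Add(4, Rational(-1, 36))) = Add(Rational(-1, 37), Rational(143, 36)) = Rational(5255, 1332)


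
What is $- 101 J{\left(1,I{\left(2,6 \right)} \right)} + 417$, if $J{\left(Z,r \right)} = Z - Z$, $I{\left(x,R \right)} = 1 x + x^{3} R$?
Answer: $417$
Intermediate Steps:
$I{\left(x,R \right)} = x + R x^{3}$
$J{\left(Z,r \right)} = 0$
$- 101 J{\left(1,I{\left(2,6 \right)} \right)} + 417 = \left(-101\right) 0 + 417 = 0 + 417 = 417$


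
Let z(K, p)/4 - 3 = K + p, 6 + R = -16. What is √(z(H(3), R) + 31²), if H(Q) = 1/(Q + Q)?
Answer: √7971/3 ≈ 29.760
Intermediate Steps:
R = -22 (R = -6 - 16 = -22)
H(Q) = 1/(2*Q)
z(K, p) = 12 + 4*K + 4*p (z(K, p) = 12 + 4*(K + p) = 12 + (4*K + 4*p) = 12 + 4*K + 4*p)
√(z(H(3), R) + 31²) = √((12 + 4*((½)/3) + 4*(-22)) + 31²) = √((12 + 4*((½)*(⅓)) - 88) + 961) = √((12 + 4*(⅙) - 88) + 961) = √((12 + ⅔ - 88) + 961) = √(-226/3 + 961) = √(2657/3) = √7971/3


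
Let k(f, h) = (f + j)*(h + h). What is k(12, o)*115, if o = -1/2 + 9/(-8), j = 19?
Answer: -46345/4 ≈ -11586.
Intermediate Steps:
o = -13/8 (o = -1*½ + 9*(-⅛) = -½ - 9/8 = -13/8 ≈ -1.6250)
k(f, h) = 2*h*(19 + f) (k(f, h) = (f + 19)*(h + h) = (19 + f)*(2*h) = 2*h*(19 + f))
k(12, o)*115 = (2*(-13/8)*(19 + 12))*115 = (2*(-13/8)*31)*115 = -403/4*115 = -46345/4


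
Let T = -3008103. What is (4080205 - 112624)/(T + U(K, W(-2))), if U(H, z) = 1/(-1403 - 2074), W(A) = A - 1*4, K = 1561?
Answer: -13795279137/10459174132 ≈ -1.3190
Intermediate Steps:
W(A) = -4 + A (W(A) = A - 4 = -4 + A)
U(H, z) = -1/3477 (U(H, z) = 1/(-3477) = -1/3477)
(4080205 - 112624)/(T + U(K, W(-2))) = (4080205 - 112624)/(-3008103 - 1/3477) = 3967581/(-10459174132/3477) = 3967581*(-3477/10459174132) = -13795279137/10459174132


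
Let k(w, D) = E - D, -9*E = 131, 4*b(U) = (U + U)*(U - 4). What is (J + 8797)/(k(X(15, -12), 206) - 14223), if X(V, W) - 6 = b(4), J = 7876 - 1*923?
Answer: -70875/64996 ≈ -1.0905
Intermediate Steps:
b(U) = U*(-4 + U)/2 (b(U) = ((U + U)*(U - 4))/4 = ((2*U)*(-4 + U))/4 = (2*U*(-4 + U))/4 = U*(-4 + U)/2)
J = 6953 (J = 7876 - 923 = 6953)
X(V, W) = 6 (X(V, W) = 6 + (½)*4*(-4 + 4) = 6 + (½)*4*0 = 6 + 0 = 6)
E = -131/9 (E = -⅑*131 = -131/9 ≈ -14.556)
k(w, D) = -131/9 - D
(J + 8797)/(k(X(15, -12), 206) - 14223) = (6953 + 8797)/((-131/9 - 1*206) - 14223) = 15750/((-131/9 - 206) - 14223) = 15750/(-1985/9 - 14223) = 15750/(-129992/9) = 15750*(-9/129992) = -70875/64996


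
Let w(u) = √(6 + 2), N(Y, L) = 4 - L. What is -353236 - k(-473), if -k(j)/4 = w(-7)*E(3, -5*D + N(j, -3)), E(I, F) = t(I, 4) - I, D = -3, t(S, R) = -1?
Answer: -353236 - 32*√2 ≈ -3.5328e+5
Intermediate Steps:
E(I, F) = -1 - I
w(u) = 2*√2 (w(u) = √8 = 2*√2)
k(j) = 32*√2 (k(j) = -4*2*√2*(-1 - 1*3) = -4*2*√2*(-1 - 3) = -4*2*√2*(-4) = -(-32)*√2 = 32*√2)
-353236 - k(-473) = -353236 - 32*√2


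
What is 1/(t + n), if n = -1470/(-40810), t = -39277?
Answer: -583/22898470 ≈ -2.5460e-5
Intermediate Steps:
n = 21/583 (n = -1470*(-1/40810) = 21/583 ≈ 0.036021)
1/(t + n) = 1/(-39277 + 21/583) = 1/(-22898470/583) = -583/22898470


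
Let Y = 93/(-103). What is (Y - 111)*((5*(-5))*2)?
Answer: 576300/103 ≈ 5595.1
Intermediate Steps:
Y = -93/103 (Y = 93*(-1/103) = -93/103 ≈ -0.90291)
(Y - 111)*((5*(-5))*2) = (-93/103 - 111)*((5*(-5))*2) = -(-288150)*2/103 = -11526/103*(-50) = 576300/103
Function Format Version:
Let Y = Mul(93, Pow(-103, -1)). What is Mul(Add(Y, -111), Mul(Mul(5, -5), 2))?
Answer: Rational(576300, 103) ≈ 5595.1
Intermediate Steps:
Y = Rational(-93, 103) (Y = Mul(93, Rational(-1, 103)) = Rational(-93, 103) ≈ -0.90291)
Mul(Add(Y, -111), Mul(Mul(5, -5), 2)) = Mul(Add(Rational(-93, 103), -111), Mul(Mul(5, -5), 2)) = Mul(Rational(-11526, 103), Mul(-25, 2)) = Mul(Rational(-11526, 103), -50) = Rational(576300, 103)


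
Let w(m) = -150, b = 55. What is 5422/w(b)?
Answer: -2711/75 ≈ -36.147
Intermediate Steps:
5422/w(b) = 5422/(-150) = 5422*(-1/150) = -2711/75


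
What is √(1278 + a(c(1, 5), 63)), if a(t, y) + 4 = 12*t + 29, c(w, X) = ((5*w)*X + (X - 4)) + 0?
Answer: √1615 ≈ 40.187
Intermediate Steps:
c(w, X) = -4 + X + 5*X*w (c(w, X) = (5*X*w + (-4 + X)) + 0 = (-4 + X + 5*X*w) + 0 = -4 + X + 5*X*w)
a(t, y) = 25 + 12*t (a(t, y) = -4 + (12*t + 29) = -4 + (29 + 12*t) = 25 + 12*t)
√(1278 + a(c(1, 5), 63)) = √(1278 + (25 + 12*(-4 + 5 + 5*5*1))) = √(1278 + (25 + 12*(-4 + 5 + 25))) = √(1278 + (25 + 12*26)) = √(1278 + (25 + 312)) = √(1278 + 337) = √1615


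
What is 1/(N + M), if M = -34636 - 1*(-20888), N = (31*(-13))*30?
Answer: -1/25838 ≈ -3.8703e-5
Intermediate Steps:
N = -12090 (N = -403*30 = -12090)
M = -13748 (M = -34636 + 20888 = -13748)
1/(N + M) = 1/(-12090 - 13748) = 1/(-25838) = -1/25838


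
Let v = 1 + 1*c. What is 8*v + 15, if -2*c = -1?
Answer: 27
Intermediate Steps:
c = ½ (c = -½*(-1) = ½ ≈ 0.50000)
v = 3/2 (v = 1 + 1*(½) = 1 + ½ = 3/2 ≈ 1.5000)
8*v + 15 = 8*(3/2) + 15 = 12 + 15 = 27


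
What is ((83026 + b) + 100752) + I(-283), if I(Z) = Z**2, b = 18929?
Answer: 282796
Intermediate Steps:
((83026 + b) + 100752) + I(-283) = ((83026 + 18929) + 100752) + (-283)**2 = (101955 + 100752) + 80089 = 202707 + 80089 = 282796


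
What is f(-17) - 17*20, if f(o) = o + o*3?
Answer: -408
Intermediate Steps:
f(o) = 4*o (f(o) = o + 3*o = 4*o)
f(-17) - 17*20 = 4*(-17) - 17*20 = -68 - 340 = -408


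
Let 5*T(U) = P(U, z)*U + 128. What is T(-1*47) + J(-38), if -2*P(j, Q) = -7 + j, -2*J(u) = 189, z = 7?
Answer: -3227/10 ≈ -322.70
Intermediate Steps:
J(u) = -189/2 (J(u) = -½*189 = -189/2)
P(j, Q) = 7/2 - j/2 (P(j, Q) = -(-7 + j)/2 = 7/2 - j/2)
T(U) = 128/5 + U*(7/2 - U/2)/5 (T(U) = ((7/2 - U/2)*U + 128)/5 = (U*(7/2 - U/2) + 128)/5 = (128 + U*(7/2 - U/2))/5 = 128/5 + U*(7/2 - U/2)/5)
T(-1*47) + J(-38) = (128/5 - (-1*47)*(-7 - 1*47)/10) - 189/2 = (128/5 - ⅒*(-47)*(-7 - 47)) - 189/2 = (128/5 - ⅒*(-47)*(-54)) - 189/2 = (128/5 - 1269/5) - 189/2 = -1141/5 - 189/2 = -3227/10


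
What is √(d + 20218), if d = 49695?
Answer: √69913 ≈ 264.41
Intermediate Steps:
√(d + 20218) = √(49695 + 20218) = √69913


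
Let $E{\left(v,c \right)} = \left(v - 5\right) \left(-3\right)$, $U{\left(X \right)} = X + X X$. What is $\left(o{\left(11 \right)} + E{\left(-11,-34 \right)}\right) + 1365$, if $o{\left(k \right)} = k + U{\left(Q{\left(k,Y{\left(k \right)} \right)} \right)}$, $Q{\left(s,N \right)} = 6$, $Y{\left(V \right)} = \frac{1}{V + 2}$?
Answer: $1466$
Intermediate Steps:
$Y{\left(V \right)} = \frac{1}{2 + V}$
$U{\left(X \right)} = X + X^{2}$
$o{\left(k \right)} = 42 + k$ ($o{\left(k \right)} = k + 6 \left(1 + 6\right) = k + 6 \cdot 7 = k + 42 = 42 + k$)
$E{\left(v,c \right)} = 15 - 3 v$ ($E{\left(v,c \right)} = \left(-5 + v\right) \left(-3\right) = 15 - 3 v$)
$\left(o{\left(11 \right)} + E{\left(-11,-34 \right)}\right) + 1365 = \left(\left(42 + 11\right) + \left(15 - -33\right)\right) + 1365 = \left(53 + \left(15 + 33\right)\right) + 1365 = \left(53 + 48\right) + 1365 = 101 + 1365 = 1466$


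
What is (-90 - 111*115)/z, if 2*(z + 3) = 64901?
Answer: -5142/12979 ≈ -0.39618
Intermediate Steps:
z = 64895/2 (z = -3 + (½)*64901 = -3 + 64901/2 = 64895/2 ≈ 32448.)
(-90 - 111*115)/z = (-90 - 111*115)/(64895/2) = (-90 - 12765)*(2/64895) = -12855*2/64895 = -5142/12979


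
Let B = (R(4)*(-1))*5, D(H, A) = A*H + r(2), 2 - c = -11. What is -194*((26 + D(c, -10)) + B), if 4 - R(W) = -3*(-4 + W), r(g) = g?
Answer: 23668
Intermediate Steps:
c = 13 (c = 2 - 1*(-11) = 2 + 11 = 13)
D(H, A) = 2 + A*H (D(H, A) = A*H + 2 = 2 + A*H)
R(W) = -8 + 3*W (R(W) = 4 - (-3)*(-4 + W) = 4 - (12 - 3*W) = 4 + (-12 + 3*W) = -8 + 3*W)
B = -20 (B = ((-8 + 3*4)*(-1))*5 = ((-8 + 12)*(-1))*5 = (4*(-1))*5 = -4*5 = -20)
-194*((26 + D(c, -10)) + B) = -194*((26 + (2 - 10*13)) - 20) = -194*((26 + (2 - 130)) - 20) = -194*((26 - 128) - 20) = -194*(-102 - 20) = -194*(-122) = 23668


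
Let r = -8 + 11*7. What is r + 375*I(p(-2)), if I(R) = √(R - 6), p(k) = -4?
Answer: 69 + 375*I*√10 ≈ 69.0 + 1185.9*I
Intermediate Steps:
I(R) = √(-6 + R)
r = 69 (r = -8 + 77 = 69)
r + 375*I(p(-2)) = 69 + 375*√(-6 - 4) = 69 + 375*√(-10) = 69 + 375*(I*√10) = 69 + 375*I*√10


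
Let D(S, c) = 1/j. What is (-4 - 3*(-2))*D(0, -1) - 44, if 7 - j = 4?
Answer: -130/3 ≈ -43.333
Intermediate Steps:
j = 3 (j = 7 - 1*4 = 7 - 4 = 3)
D(S, c) = ⅓ (D(S, c) = 1/3 = ⅓)
(-4 - 3*(-2))*D(0, -1) - 44 = (-4 - 3*(-2))*(⅓) - 44 = (-4 + 6)*(⅓) - 44 = 2*(⅓) - 44 = ⅔ - 44 = -130/3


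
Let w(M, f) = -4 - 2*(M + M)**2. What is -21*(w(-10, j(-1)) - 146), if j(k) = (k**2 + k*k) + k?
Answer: 19950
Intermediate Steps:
j(k) = k + 2*k**2 (j(k) = (k**2 + k**2) + k = 2*k**2 + k = k + 2*k**2)
w(M, f) = -4 - 8*M**2 (w(M, f) = -4 - 2*4*M**2 = -4 - 8*M**2)
-21*(w(-10, j(-1)) - 146) = -21*((-4 - 8*(-10)**2) - 146) = -21*((-4 - 8*100) - 146) = -21*((-4 - 800) - 146) = -21*(-804 - 146) = -21*(-950) = 19950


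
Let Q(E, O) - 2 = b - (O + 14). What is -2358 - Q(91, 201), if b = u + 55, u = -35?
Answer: -2165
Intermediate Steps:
b = 20 (b = -35 + 55 = 20)
Q(E, O) = 8 - O (Q(E, O) = 2 + (20 - (O + 14)) = 2 + (20 - (14 + O)) = 2 + (20 + (-14 - O)) = 2 + (6 - O) = 8 - O)
-2358 - Q(91, 201) = -2358 - (8 - 1*201) = -2358 - (8 - 201) = -2358 - 1*(-193) = -2358 + 193 = -2165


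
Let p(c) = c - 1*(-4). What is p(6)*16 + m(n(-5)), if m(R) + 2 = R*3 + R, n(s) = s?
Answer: 138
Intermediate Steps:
p(c) = 4 + c (p(c) = c + 4 = 4 + c)
m(R) = -2 + 4*R (m(R) = -2 + (R*3 + R) = -2 + (3*R + R) = -2 + 4*R)
p(6)*16 + m(n(-5)) = (4 + 6)*16 + (-2 + 4*(-5)) = 10*16 + (-2 - 20) = 160 - 22 = 138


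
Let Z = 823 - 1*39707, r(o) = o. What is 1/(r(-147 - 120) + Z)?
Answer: -1/39151 ≈ -2.5542e-5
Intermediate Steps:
Z = -38884 (Z = 823 - 39707 = -38884)
1/(r(-147 - 120) + Z) = 1/((-147 - 120) - 38884) = 1/(-267 - 38884) = 1/(-39151) = -1/39151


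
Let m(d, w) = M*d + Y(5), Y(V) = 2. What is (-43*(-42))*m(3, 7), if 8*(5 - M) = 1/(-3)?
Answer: 123711/4 ≈ 30928.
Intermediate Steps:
M = 121/24 (M = 5 - ⅛/(-3) = 5 - ⅛*(-⅓) = 5 + 1/24 = 121/24 ≈ 5.0417)
m(d, w) = 2 + 121*d/24 (m(d, w) = 121*d/24 + 2 = 2 + 121*d/24)
(-43*(-42))*m(3, 7) = (-43*(-42))*(2 + (121/24)*3) = 1806*(2 + 121/8) = 1806*(137/8) = 123711/4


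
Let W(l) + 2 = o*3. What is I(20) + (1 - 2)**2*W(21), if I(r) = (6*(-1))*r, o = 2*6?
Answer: -86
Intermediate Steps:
o = 12
I(r) = -6*r
W(l) = 34 (W(l) = -2 + 12*3 = -2 + 36 = 34)
I(20) + (1 - 2)**2*W(21) = -6*20 + (1 - 2)**2*34 = -120 + (-1)**2*34 = -120 + 1*34 = -120 + 34 = -86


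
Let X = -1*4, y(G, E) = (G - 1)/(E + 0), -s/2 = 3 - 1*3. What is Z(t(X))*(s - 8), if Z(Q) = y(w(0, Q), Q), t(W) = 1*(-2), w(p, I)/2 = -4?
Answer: -36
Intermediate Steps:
w(p, I) = -8 (w(p, I) = 2*(-4) = -8)
s = 0 (s = -2*(3 - 1*3) = -2*(3 - 3) = -2*0 = 0)
y(G, E) = (-1 + G)/E
X = -4
t(W) = -2
Z(Q) = -9/Q (Z(Q) = (-1 - 8)/Q = -9/Q)
Z(t(X))*(s - 8) = (-9/(-2))*(0 - 8) = -9*(-1/2)*(-8) = (9/2)*(-8) = -36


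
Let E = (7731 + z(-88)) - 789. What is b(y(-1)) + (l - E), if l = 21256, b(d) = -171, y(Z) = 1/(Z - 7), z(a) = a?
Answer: 14231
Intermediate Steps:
y(Z) = 1/(-7 + Z)
E = 6854 (E = (7731 - 88) - 789 = 7643 - 789 = 6854)
b(y(-1)) + (l - E) = -171 + (21256 - 1*6854) = -171 + (21256 - 6854) = -171 + 14402 = 14231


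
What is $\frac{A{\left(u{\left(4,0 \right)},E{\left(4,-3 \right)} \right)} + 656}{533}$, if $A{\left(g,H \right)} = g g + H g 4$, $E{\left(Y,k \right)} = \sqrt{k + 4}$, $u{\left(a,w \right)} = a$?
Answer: $\frac{688}{533} \approx 1.2908$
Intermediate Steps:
$E{\left(Y,k \right)} = \sqrt{4 + k}$
$A{\left(g,H \right)} = g^{2} + 4 H g$
$\frac{A{\left(u{\left(4,0 \right)},E{\left(4,-3 \right)} \right)} + 656}{533} = \frac{4 \left(4 + 4 \sqrt{4 - 3}\right) + 656}{533} = \left(4 \left(4 + 4 \sqrt{1}\right) + 656\right) \frac{1}{533} = \left(4 \left(4 + 4 \cdot 1\right) + 656\right) \frac{1}{533} = \left(4 \left(4 + 4\right) + 656\right) \frac{1}{533} = \left(4 \cdot 8 + 656\right) \frac{1}{533} = \left(32 + 656\right) \frac{1}{533} = 688 \cdot \frac{1}{533} = \frac{688}{533}$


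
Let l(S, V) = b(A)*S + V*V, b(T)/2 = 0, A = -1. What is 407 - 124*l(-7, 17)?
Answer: -35429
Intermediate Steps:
b(T) = 0 (b(T) = 2*0 = 0)
l(S, V) = V**2 (l(S, V) = 0*S + V*V = 0 + V**2 = V**2)
407 - 124*l(-7, 17) = 407 - 124*17**2 = 407 - 124*289 = 407 - 35836 = -35429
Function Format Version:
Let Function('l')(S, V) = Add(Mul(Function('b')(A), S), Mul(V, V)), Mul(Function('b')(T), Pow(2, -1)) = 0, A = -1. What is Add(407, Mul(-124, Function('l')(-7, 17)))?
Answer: -35429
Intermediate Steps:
Function('b')(T) = 0 (Function('b')(T) = Mul(2, 0) = 0)
Function('l')(S, V) = Pow(V, 2) (Function('l')(S, V) = Add(Mul(0, S), Mul(V, V)) = Add(0, Pow(V, 2)) = Pow(V, 2))
Add(407, Mul(-124, Function('l')(-7, 17))) = Add(407, Mul(-124, Pow(17, 2))) = Add(407, Mul(-124, 289)) = Add(407, -35836) = -35429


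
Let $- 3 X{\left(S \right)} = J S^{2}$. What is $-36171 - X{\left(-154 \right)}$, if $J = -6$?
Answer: $-83603$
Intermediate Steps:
$X{\left(S \right)} = 2 S^{2}$ ($X{\left(S \right)} = - \frac{\left(-6\right) S^{2}}{3} = 2 S^{2}$)
$-36171 - X{\left(-154 \right)} = -36171 - 2 \left(-154\right)^{2} = -36171 - 2 \cdot 23716 = -36171 - 47432 = -83603$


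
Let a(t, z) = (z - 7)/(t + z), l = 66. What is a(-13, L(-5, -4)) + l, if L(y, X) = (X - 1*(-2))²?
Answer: 199/3 ≈ 66.333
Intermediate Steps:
L(y, X) = (2 + X)² (L(y, X) = (X + 2)² = (2 + X)²)
a(t, z) = (-7 + z)/(t + z)
a(-13, L(-5, -4)) + l = (-7 + (2 - 4)²)/(-13 + (2 - 4)²) + 66 = (-7 + (-2)²)/(-13 + (-2)²) + 66 = (-7 + 4)/(-13 + 4) + 66 = -3/(-9) + 66 = -⅑*(-3) + 66 = ⅓ + 66 = 199/3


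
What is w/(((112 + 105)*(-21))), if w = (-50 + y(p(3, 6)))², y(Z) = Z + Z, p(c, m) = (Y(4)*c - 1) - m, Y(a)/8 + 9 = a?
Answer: -92416/4557 ≈ -20.280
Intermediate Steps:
Y(a) = -72 + 8*a
p(c, m) = -1 - m - 40*c (p(c, m) = ((-72 + 8*4)*c - 1) - m = ((-72 + 32)*c - 1) - m = (-40*c - 1) - m = (-1 - 40*c) - m = -1 - m - 40*c)
y(Z) = 2*Z
w = 92416 (w = (-50 + 2*(-1 - 1*6 - 40*3))² = (-50 + 2*(-1 - 6 - 120))² = (-50 + 2*(-127))² = (-50 - 254)² = (-304)² = 92416)
w/(((112 + 105)*(-21))) = 92416/(((112 + 105)*(-21))) = 92416/((217*(-21))) = 92416/(-4557) = 92416*(-1/4557) = -92416/4557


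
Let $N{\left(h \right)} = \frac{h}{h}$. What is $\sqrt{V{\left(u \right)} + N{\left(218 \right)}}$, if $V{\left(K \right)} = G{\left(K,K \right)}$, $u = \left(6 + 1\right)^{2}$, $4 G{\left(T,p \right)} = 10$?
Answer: $\frac{\sqrt{14}}{2} \approx 1.8708$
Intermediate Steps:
$G{\left(T,p \right)} = \frac{5}{2}$ ($G{\left(T,p \right)} = \frac{1}{4} \cdot 10 = \frac{5}{2}$)
$N{\left(h \right)} = 1$
$u = 49$ ($u = 7^{2} = 49$)
$V{\left(K \right)} = \frac{5}{2}$
$\sqrt{V{\left(u \right)} + N{\left(218 \right)}} = \sqrt{\frac{5}{2} + 1} = \sqrt{\frac{7}{2}} = \frac{\sqrt{14}}{2}$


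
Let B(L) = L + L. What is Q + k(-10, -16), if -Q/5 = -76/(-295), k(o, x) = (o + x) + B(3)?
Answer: -1256/59 ≈ -21.288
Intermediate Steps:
B(L) = 2*L
k(o, x) = 6 + o + x (k(o, x) = (o + x) + 2*3 = (o + x) + 6 = 6 + o + x)
Q = -76/59 (Q = -(-380)/(-295) = -(-380)*(-1)/295 = -5*76/295 = -76/59 ≈ -1.2881)
Q + k(-10, -16) = -76/59 + (6 - 10 - 16) = -76/59 - 20 = -1256/59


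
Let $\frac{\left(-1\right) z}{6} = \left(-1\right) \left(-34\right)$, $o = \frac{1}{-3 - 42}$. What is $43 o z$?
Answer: $\frac{2924}{15} \approx 194.93$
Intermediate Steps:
$o = - \frac{1}{45}$ ($o = \frac{1}{-45} = - \frac{1}{45} \approx -0.022222$)
$z = -204$ ($z = - 6 \left(\left(-1\right) \left(-34\right)\right) = \left(-6\right) 34 = -204$)
$43 o z = 43 \left(- \frac{1}{45}\right) \left(-204\right) = \left(- \frac{43}{45}\right) \left(-204\right) = \frac{2924}{15}$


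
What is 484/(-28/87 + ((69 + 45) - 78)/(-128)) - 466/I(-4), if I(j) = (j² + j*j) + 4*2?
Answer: -27340327/33580 ≈ -814.18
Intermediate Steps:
I(j) = 8 + 2*j² (I(j) = (j² + j²) + 8 = 2*j² + 8 = 8 + 2*j²)
484/(-28/87 + ((69 + 45) - 78)/(-128)) - 466/I(-4) = 484/(-28/87 + ((69 + 45) - 78)/(-128)) - 466/(8 + 2*(-4)²) = 484/(-28*1/87 + (114 - 78)*(-1/128)) - 466/(8 + 2*16) = 484/(-28/87 + 36*(-1/128)) - 466/(8 + 32) = 484/(-28/87 - 9/32) - 466/40 = 484/(-1679/2784) - 466*1/40 = 484*(-2784/1679) - 233/20 = -1347456/1679 - 233/20 = -27340327/33580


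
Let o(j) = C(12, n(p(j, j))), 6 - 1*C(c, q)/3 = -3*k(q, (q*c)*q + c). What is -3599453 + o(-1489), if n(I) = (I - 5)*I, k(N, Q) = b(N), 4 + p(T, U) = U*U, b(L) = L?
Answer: 44240366755501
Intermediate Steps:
p(T, U) = -4 + U**2 (p(T, U) = -4 + U*U = -4 + U**2)
k(N, Q) = N
n(I) = I*(-5 + I) (n(I) = (-5 + I)*I = I*(-5 + I))
C(c, q) = 18 + 9*q (C(c, q) = 18 - (-9)*q = 18 + 9*q)
o(j) = 18 + 9*(-9 + j**2)*(-4 + j**2) (o(j) = 18 + 9*((-4 + j**2)*(-5 + (-4 + j**2))) = 18 + 9*((-4 + j**2)*(-9 + j**2)) = 18 + 9*((-9 + j**2)*(-4 + j**2)) = 18 + 9*(-9 + j**2)*(-4 + j**2))
-3599453 + o(-1489) = -3599453 + (342 - 117*(-1489)**2 + 9*(-1489)**4) = -3599453 + (342 - 117*2217121 + 9*4915625528641) = -3599453 + (342 - 259403157 + 44240629757769) = -3599453 + 44240370354954 = 44240366755501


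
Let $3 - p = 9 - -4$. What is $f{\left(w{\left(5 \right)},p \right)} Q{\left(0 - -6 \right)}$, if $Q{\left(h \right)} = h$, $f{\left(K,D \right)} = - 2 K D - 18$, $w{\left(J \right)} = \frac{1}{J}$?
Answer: $-84$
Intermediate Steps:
$p = -10$ ($p = 3 - \left(9 - -4\right) = 3 - \left(9 + 4\right) = 3 - 13 = -10$)
$f{\left(K,D \right)} = -18 - 2 D K$ ($f{\left(K,D \right)} = - 2 D K - 18 = -18 - 2 D K$)
$f{\left(w{\left(5 \right)},p \right)} Q{\left(0 - -6 \right)} = \left(-18 - - \frac{20}{5}\right) \left(0 - -6\right) = \left(-18 - \left(-20\right) \frac{1}{5}\right) \left(0 + 6\right) = \left(-18 + 4\right) 6 = \left(-14\right) 6 = -84$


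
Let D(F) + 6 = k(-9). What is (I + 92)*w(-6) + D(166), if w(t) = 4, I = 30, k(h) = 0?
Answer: 482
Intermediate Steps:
D(F) = -6 (D(F) = -6 + 0 = -6)
(I + 92)*w(-6) + D(166) = (30 + 92)*4 - 6 = 122*4 - 6 = 488 - 6 = 482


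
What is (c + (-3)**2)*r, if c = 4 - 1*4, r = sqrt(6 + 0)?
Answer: 9*sqrt(6) ≈ 22.045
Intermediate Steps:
r = sqrt(6) ≈ 2.4495
c = 0 (c = 4 - 4 = 0)
(c + (-3)**2)*r = (0 + (-3)**2)*sqrt(6) = (0 + 9)*sqrt(6) = 9*sqrt(6)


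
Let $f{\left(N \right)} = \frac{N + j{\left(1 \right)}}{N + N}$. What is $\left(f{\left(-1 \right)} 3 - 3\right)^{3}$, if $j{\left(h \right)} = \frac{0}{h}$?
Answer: $- \frac{27}{8} \approx -3.375$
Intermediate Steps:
$j{\left(h \right)} = 0$
$f{\left(N \right)} = \frac{1}{2}$ ($f{\left(N \right)} = \frac{N + 0}{N + N} = \frac{N}{2 N} = N \frac{1}{2 N} = \frac{1}{2}$)
$\left(f{\left(-1 \right)} 3 - 3\right)^{3} = \left(\frac{1}{2} \cdot 3 - 3\right)^{3} = \left(\frac{3}{2} - 3\right)^{3} = \left(- \frac{3}{2}\right)^{3} = - \frac{27}{8}$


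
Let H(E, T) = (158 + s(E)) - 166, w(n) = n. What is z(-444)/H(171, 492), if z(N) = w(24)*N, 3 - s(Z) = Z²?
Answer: 5328/14623 ≈ 0.36436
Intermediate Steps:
s(Z) = 3 - Z²
H(E, T) = -5 - E² (H(E, T) = (158 + (3 - E²)) - 166 = (161 - E²) - 166 = -5 - E²)
z(N) = 24*N
z(-444)/H(171, 492) = (24*(-444))/(-5 - 1*171²) = -10656/(-5 - 1*29241) = -10656/(-5 - 29241) = -10656/(-29246) = -10656*(-1/29246) = 5328/14623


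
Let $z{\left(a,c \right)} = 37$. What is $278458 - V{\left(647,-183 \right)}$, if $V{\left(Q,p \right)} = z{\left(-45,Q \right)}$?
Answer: $278421$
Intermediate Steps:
$V{\left(Q,p \right)} = 37$
$278458 - V{\left(647,-183 \right)} = 278458 - 37 = 278421$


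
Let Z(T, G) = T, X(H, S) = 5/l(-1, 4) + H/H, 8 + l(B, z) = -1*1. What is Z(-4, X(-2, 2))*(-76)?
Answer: 304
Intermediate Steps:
l(B, z) = -9 (l(B, z) = -8 - 1*1 = -8 - 1 = -9)
X(H, S) = 4/9 (X(H, S) = 5/(-9) + H/H = 5*(-1/9) + 1 = -5/9 + 1 = 4/9)
Z(-4, X(-2, 2))*(-76) = -4*(-76) = 304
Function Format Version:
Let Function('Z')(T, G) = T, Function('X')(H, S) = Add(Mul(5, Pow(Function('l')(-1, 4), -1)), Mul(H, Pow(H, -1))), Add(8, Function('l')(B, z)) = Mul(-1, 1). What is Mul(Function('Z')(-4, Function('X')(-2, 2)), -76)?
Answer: 304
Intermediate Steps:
Function('l')(B, z) = -9 (Function('l')(B, z) = Add(-8, Mul(-1, 1)) = Add(-8, -1) = -9)
Function('X')(H, S) = Rational(4, 9) (Function('X')(H, S) = Add(Mul(5, Pow(-9, -1)), Mul(H, Pow(H, -1))) = Add(Mul(5, Rational(-1, 9)), 1) = Add(Rational(-5, 9), 1) = Rational(4, 9))
Mul(Function('Z')(-4, Function('X')(-2, 2)), -76) = Mul(-4, -76) = 304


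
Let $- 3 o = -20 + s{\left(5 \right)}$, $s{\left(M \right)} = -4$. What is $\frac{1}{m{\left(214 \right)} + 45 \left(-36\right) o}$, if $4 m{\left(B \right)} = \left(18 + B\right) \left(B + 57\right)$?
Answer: $\frac{1}{2758} \approx 0.00036258$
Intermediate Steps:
$m{\left(B \right)} = \frac{\left(18 + B\right) \left(57 + B\right)}{4}$ ($m{\left(B \right)} = \frac{\left(18 + B\right) \left(B + 57\right)}{4} = \frac{\left(18 + B\right) \left(57 + B\right)}{4}$)
$o = 8$ ($o = - \frac{-20 - 4}{3} = \left(- \frac{1}{3}\right) \left(-24\right) = 8$)
$\frac{1}{m{\left(214 \right)} + 45 \left(-36\right) o} = \frac{1}{\left(\frac{513}{2} + \frac{214^{2}}{4} + \frac{75}{4} \cdot 214\right) + 45 \left(-36\right) 8} = \frac{1}{\left(\frac{513}{2} + \frac{1}{4} \cdot 45796 + \frac{8025}{2}\right) - 12960} = \frac{1}{\left(\frac{513}{2} + 11449 + \frac{8025}{2}\right) - 12960} = \frac{1}{15718 - 12960} = \frac{1}{2758}$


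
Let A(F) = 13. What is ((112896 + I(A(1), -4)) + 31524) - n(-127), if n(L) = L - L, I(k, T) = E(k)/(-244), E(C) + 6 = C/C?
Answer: 35238485/244 ≈ 1.4442e+5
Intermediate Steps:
E(C) = -5 (E(C) = -6 + C/C = -6 + 1 = -5)
I(k, T) = 5/244 (I(k, T) = -5/(-244) = -5*(-1/244) = 5/244)
n(L) = 0
((112896 + I(A(1), -4)) + 31524) - n(-127) = ((112896 + 5/244) + 31524) - 1*0 = (27546629/244 + 31524) + 0 = 35238485/244 + 0 = 35238485/244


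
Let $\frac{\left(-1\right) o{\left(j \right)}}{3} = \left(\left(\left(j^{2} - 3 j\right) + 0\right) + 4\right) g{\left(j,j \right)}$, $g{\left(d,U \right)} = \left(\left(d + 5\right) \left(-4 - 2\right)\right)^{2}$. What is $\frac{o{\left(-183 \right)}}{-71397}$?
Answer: $\frac{12943040736}{7933} \approx 1.6315 \cdot 10^{6}$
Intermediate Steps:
$g{\left(d,U \right)} = \left(-30 - 6 d\right)^{2}$ ($g{\left(d,U \right)} = \left(\left(5 + d\right) \left(-6\right)\right)^{2} = \left(-30 - 6 d\right)^{2}$)
$o{\left(j \right)} = - 108 \left(5 + j\right)^{2} \left(4 + j^{2} - 3 j\right)$ ($o{\left(j \right)} = - 3 \left(\left(\left(j^{2} - 3 j\right) + 0\right) + 4\right) 36 \left(5 + j\right)^{2} = - 3 \left(\left(j^{2} - 3 j\right) + 4\right) 36 \left(5 + j\right)^{2} = - 3 \left(4 + j^{2} - 3 j\right) 36 \left(5 + j\right)^{2} = - 3 \cdot 36 \left(5 + j\right)^{2} \left(4 + j^{2} - 3 j\right) = - 108 \left(5 + j\right)^{2} \left(4 + j^{2} - 3 j\right)$)
$\frac{o{\left(-183 \right)}}{-71397} = \frac{108 \left(5 - 183\right)^{2} \left(-4 - \left(-183\right)^{2} + 3 \left(-183\right)\right)}{-71397} = 108 \left(-178\right)^{2} \left(-4 - 33489 - 549\right) \left(- \frac{1}{71397}\right) = 108 \cdot 31684 \left(-4 - 33489 - 549\right) \left(- \frac{1}{71397}\right) = 108 \cdot 31684 \left(-34042\right) \left(- \frac{1}{71397}\right) = \left(-116487366624\right) \left(- \frac{1}{71397}\right) = \frac{12943040736}{7933}$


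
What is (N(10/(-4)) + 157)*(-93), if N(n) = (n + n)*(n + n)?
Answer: -16926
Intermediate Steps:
N(n) = 4*n² (N(n) = (2*n)*(2*n) = 4*n²)
(N(10/(-4)) + 157)*(-93) = (4*(10/(-4))² + 157)*(-93) = (4*(10*(-¼))² + 157)*(-93) = (4*(-5/2)² + 157)*(-93) = (4*(25/4) + 157)*(-93) = (25 + 157)*(-93) = 182*(-93) = -16926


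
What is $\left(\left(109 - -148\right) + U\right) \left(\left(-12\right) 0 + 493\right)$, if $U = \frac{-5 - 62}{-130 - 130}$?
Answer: $\frac{32975291}{260} \approx 1.2683 \cdot 10^{5}$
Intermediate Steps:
$U = \frac{67}{260}$ ($U = - \frac{67}{-260} = \left(-67\right) \left(- \frac{1}{260}\right) = \frac{67}{260} \approx 0.25769$)
$\left(\left(109 - -148\right) + U\right) \left(\left(-12\right) 0 + 493\right) = \left(\left(109 - -148\right) + \frac{67}{260}\right) \left(\left(-12\right) 0 + 493\right) = \left(\left(109 + 148\right) + \frac{67}{260}\right) \left(0 + 493\right) = \left(257 + \frac{67}{260}\right) 493 = \frac{66887}{260} \cdot 493 = \frac{32975291}{260}$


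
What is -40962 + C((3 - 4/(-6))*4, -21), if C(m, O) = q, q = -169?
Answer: -41131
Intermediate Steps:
C(m, O) = -169
-40962 + C((3 - 4/(-6))*4, -21) = -40962 - 169 = -41131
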